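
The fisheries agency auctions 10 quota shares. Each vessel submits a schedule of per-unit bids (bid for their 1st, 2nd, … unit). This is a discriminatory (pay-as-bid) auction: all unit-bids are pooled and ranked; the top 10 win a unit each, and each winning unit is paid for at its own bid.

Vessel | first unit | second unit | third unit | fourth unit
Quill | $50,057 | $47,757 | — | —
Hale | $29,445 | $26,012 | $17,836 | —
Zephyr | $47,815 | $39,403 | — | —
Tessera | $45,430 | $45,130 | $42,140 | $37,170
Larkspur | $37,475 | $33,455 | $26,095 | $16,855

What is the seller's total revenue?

Merging the schedules and taking the best 10: 50,057 (Quill-1), 47,815 (Zephyr-1), 47,757 (Quill-2), 45,430 (Tessera-1), 45,130 (Tessera-2), 42,140 (Tessera-3), 39,403 (Zephyr-2), 37,475 (Larkspur-1), 37,170 (Tessera-4), 33,455 (Larkspur-2)
Next rejected bid: $29,445 (not a price — pay-as-bid).
Each winning unit pays its own bid.
Revenue = 50,057 + 47,815 + 47,757 + 45,430 + 45,130 + 42,140 + 39,403 + 37,475 + 37,170 + 33,455 = $425,832.

Total revenue: $425,832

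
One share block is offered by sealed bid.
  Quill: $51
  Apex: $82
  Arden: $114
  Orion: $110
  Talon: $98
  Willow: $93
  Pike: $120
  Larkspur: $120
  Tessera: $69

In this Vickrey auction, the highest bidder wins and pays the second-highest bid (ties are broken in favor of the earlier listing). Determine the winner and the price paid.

Vickrey auction: the highest bidder wins and pays the second-highest bid.
Bids in order: 120 (Pike) > 120 (Larkspur) > 114 (Arden) > 110 (Orion) > 98 (Talon) > 93 (Willow) > …
Tie at $120 → Pike wins by tie-break.
Pike wins with the highest bid; price is set by the runner-up at $120.

Pike pays $120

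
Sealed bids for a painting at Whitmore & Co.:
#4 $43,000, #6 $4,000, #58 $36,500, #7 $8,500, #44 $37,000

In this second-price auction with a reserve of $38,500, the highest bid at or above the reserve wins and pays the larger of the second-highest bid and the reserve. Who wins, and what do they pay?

Bids in order: 43,000 (#4) > 37,000 (#44) > 36,500 (#58) > 8,500 (#7) > 4,000 (#6)
#4 has the top bid at or above the reserve ($43,000).
max(second-highest $37,000, reserve $38,500) = $38,500.

#4 pays $38,500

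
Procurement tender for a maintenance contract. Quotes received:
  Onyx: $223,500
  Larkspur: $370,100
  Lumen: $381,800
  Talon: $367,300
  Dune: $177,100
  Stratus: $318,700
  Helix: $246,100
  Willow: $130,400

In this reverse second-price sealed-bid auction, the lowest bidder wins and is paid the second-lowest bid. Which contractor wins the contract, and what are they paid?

Bids ranked: 130,400 (Willow) < 177,100 (Dune) < 223,500 (Onyx) < 246,100 (Helix) < 318,700 (Stratus) < 367,300 (Talon) < …
Willow is lowest; is paid the second-lowest bid, $177,100.

Willow is paid $177,100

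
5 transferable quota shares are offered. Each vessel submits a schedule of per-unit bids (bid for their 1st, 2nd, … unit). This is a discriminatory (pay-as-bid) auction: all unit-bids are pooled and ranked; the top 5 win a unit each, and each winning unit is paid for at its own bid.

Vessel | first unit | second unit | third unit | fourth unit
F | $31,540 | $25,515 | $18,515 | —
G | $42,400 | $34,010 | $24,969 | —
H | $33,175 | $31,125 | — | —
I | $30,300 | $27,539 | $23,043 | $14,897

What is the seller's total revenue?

Total revenue: $172,250

All unit-bids, highest first — top 5: 42,400 (G-1), 34,010 (G-2), 33,175 (H-1), 31,540 (F-1), 31,125 (H-2)
Next rejected bid: $30,300 (not a price — pay-as-bid).
Each winning unit pays its own bid.
Revenue = 42,400 + 34,010 + 33,175 + 31,540 + 31,125 = $172,250.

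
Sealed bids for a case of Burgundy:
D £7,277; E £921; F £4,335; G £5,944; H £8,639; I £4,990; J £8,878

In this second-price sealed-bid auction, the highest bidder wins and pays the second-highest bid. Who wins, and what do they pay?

Second-price sealed-bid auction: the highest bidder wins and pays the second-highest bid.
Bids ranked: 8,878 (J) > 8,639 (H) > 7,277 (D) > 5,944 (G) > 4,990 (I) > 4,335 (F) > …
J is highest; pays the second-highest bid, £8,639.

J pays £8,639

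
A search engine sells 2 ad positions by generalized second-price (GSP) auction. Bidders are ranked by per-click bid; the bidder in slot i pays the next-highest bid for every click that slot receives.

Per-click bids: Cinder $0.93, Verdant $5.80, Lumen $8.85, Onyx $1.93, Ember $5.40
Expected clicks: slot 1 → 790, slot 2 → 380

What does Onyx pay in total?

Onyx pays $0.00

Per-click bids in order: $8.85 (Lumen) > $5.80 (Verdant) > $5.40 (Ember) > …
Onyx ranks below slot 2 → no slot, pays nothing.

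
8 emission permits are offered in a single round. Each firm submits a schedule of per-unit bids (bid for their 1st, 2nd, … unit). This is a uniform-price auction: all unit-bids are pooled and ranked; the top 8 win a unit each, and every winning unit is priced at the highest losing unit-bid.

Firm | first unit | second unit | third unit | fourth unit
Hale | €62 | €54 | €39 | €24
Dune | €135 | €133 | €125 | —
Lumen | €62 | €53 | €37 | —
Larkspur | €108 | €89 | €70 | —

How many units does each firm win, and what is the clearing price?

Dune 3, Hale 1, Larkspur 3, Lumen 1; clearing price €54

Merging the schedules and taking the best 8: 135 (Dune-1), 133 (Dune-2), 125 (Dune-3), 108 (Larkspur-1), 89 (Larkspur-2), 70 (Larkspur-3), 62 (Hale-1), 62 (Lumen-1)
The (k+1)-th unit-bid is €54.
Allocation: Dune 3, Hale 1, Larkspur 3, Lumen 1.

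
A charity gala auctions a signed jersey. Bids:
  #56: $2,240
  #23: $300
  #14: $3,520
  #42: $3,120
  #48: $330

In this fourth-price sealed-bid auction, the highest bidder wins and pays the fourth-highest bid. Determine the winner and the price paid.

#14 pays $330

Sorting bids: 3,520 (#14) > 3,120 (#42) > 2,240 (#56) > 330 (#48) > 300 (#23)
#14 wins; payment is bid #4 in the ranking = $330.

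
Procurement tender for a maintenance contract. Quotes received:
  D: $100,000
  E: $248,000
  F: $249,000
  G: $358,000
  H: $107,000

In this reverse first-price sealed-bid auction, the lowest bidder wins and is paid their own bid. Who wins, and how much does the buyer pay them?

D is paid $100,000

Bids in order: 100,000 (D) < 107,000 (H) < 248,000 (E) < 249,000 (F) < 358,000 (G)
First-price: D is paid what they bid, $100,000.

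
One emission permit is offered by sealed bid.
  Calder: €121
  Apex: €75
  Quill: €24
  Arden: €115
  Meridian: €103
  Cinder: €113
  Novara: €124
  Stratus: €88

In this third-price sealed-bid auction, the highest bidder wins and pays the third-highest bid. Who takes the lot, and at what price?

Novara pays €115

Rule: the highest bidder wins and pays the third-highest bid.
Sorting bids: 124 (Novara) > 121 (Calder) > 115 (Arden) > 113 (Cinder) > 103 (Meridian) > 88 (Stratus) > …
Novara is highest; pays the third-highest bid, €115.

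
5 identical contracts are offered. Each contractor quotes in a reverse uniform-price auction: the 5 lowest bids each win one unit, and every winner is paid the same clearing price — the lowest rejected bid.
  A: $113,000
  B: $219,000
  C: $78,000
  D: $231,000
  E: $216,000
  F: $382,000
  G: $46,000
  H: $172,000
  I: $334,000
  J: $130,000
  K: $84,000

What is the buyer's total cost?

Ordering the bids: 46,000 (G), 78,000 (C), 84,000 (K), 113,000 (A), 130,000 (J), 172,000 (H), 216,000 (E), …
Winners (5 units): G, C, K, A, J.
Lowest unsuccessful bid: $172,000 → clearing price.
Total cost = 5 × $172,000 = $860,000.

Total cost: $860,000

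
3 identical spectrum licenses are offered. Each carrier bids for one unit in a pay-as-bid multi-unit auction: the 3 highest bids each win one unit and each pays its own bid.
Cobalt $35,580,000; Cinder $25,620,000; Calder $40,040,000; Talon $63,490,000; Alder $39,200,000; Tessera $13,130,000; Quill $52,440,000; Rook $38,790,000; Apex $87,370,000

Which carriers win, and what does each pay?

Apex $87,370,000, Talon $63,490,000, Quill $52,440,000

Sorting: 87,370,000 (Apex), 63,490,000 (Talon), 52,440,000 (Quill), 40,040,000 (Calder), 39,200,000 (Alder), …
Top 3: Apex, Talon, Quill.
Each winner pays its own bid: Apex $87,370,000, Talon $63,490,000, Quill $52,440,000.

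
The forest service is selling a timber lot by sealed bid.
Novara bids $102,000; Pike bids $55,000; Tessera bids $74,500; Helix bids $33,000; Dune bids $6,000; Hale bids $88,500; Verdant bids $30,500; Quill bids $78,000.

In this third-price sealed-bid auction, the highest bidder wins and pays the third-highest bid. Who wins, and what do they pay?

Third-price sealed-bid auction: the highest bidder wins and pays the third-highest bid.
Bids in order: 102,000 (Novara) > 88,500 (Hale) > 78,000 (Quill) > 74,500 (Tessera) > 55,000 (Pike) > 33,000 (Helix) > …
Novara wins; payment is bid #3 in the ranking = $78,000.

Novara pays $78,000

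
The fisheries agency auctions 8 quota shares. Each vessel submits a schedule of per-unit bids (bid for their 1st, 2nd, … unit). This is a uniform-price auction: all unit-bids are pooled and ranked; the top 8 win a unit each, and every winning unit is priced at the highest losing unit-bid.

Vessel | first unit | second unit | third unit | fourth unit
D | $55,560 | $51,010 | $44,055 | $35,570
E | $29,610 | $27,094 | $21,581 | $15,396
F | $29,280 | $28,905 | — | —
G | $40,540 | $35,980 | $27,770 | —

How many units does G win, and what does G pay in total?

All unit-bids, highest first — top 8: 55,560 (D-1), 51,010 (D-2), 44,055 (D-3), 40,540 (G-1), 35,980 (G-2), 35,570 (D-4), 29,610 (E-1), 29,280 (F-1)
Highest rejected unit-bid = $28,905.
G wins 2 unit(s) at $28,905 each.

G: 2 units, pays $57,810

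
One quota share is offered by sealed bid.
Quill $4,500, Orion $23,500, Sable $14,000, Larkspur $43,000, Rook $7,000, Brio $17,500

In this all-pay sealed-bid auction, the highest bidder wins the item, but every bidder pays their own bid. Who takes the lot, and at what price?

Larkspur pays $43,000

Bids in order: 43,000 (Larkspur) > 23,500 (Orion) > 17,500 (Brio) > 14,000 (Sable) > 7,000 (Rook) > 4,500 (Quill)
Larkspur wins with the top bid; all bids are sunk regardless.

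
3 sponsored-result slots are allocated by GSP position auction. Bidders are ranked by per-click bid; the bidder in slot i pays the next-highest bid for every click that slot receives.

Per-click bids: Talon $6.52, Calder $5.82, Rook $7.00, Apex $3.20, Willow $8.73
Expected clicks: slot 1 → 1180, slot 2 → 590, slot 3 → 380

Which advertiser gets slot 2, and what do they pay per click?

Sorting advertisers: $8.73 (Willow) > $7.00 (Rook) > $6.52 (Talon) > $5.82 (Calder) > …
Slot 2 goes to the second-ranked bidder, Rook, who pays the next bid down: $6.52/click.

Rook; $6.52 per click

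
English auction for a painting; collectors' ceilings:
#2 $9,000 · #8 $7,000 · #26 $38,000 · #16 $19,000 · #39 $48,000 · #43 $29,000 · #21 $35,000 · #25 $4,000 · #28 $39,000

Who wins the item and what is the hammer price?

#39 wins at $39,000

Sorting limits: 48,000 (#39) > 39,000 (#28) > 38,000 (#26) > 35,000 (#21) > 29,000 (#43) > 19,000 (#16) > …
Bidding ends when #28 exits at $39,000; #39 takes it.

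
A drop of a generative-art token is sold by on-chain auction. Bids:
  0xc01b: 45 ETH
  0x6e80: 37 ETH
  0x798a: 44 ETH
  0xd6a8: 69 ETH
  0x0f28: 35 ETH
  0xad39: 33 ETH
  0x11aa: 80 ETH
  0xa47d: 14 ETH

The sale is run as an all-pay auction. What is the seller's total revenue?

Total revenue: 357 ETH

Bids ranked: 80 (0x11aa) > 69 (0xd6a8) > 45 (0xc01b) > 44 (0x798a) > 37 (0x6e80) > 35 (0x0f28) > …
0x11aa wins with the top bid; all bids are sunk regardless.
Every bidder forfeits their bid regardless of winning.
Revenue = 45 + 37 + 44 + 69 + 35 + 33 + 80 + 14 = 357 ETH.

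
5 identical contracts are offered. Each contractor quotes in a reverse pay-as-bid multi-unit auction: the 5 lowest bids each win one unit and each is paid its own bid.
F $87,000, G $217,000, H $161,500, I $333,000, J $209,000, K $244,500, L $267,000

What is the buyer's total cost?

Bids ranked low→high: 87,000 (F), 161,500 (H), 209,000 (J), 217,000 (G), 244,500 (K), 267,000 (L), 333,000 (I)
Winners (5 units): F, H, J, G, K.
Total cost = 87,000 + 161,500 + 209,000 + 217,000 + 244,500 = $919,000.

Total cost: $919,000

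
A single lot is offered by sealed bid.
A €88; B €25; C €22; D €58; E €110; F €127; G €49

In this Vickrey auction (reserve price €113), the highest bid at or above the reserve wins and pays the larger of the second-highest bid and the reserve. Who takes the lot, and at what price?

Sorting bids: 127 (F) > 110 (E) > 88 (A) > 58 (D) > 49 (G) > 25 (B) > …
Highest eligible bid: F at €127.
max(second-highest €110, reserve €113) = €113.

F pays €113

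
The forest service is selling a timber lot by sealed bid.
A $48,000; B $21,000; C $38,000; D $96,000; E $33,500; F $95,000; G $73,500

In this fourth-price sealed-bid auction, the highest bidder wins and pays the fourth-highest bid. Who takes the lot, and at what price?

D pays $48,000

Rule: the highest bidder wins and pays the fourth-highest bid.
Bids in order: 96,000 (D) > 95,000 (F) > 73,500 (G) > 48,000 (A) > 38,000 (C) > 33,500 (E) > …
D is highest; pays the fourth-highest bid, $48,000.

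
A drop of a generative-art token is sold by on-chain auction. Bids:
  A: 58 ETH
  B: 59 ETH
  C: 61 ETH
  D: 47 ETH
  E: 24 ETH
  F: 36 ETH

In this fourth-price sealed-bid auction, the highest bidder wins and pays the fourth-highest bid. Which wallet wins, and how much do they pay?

C pays 47 ETH

Rule: the highest bidder wins and pays the fourth-highest bid.
Bids in order: 61 (C) > 59 (B) > 58 (A) > 47 (D) > 36 (F) > 24 (E)
C is highest; pays the fourth-highest bid, 47 ETH.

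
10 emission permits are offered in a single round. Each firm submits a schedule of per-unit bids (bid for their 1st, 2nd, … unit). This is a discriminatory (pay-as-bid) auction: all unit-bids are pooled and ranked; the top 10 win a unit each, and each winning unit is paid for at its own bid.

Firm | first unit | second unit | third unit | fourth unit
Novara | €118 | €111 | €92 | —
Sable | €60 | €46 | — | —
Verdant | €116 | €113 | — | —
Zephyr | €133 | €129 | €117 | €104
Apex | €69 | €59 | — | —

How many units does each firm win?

All unit-bids, highest first — top 10: 133 (Zephyr-1), 129 (Zephyr-2), 118 (Novara-1), 117 (Zephyr-3), 116 (Verdant-1), 113 (Verdant-2), 111 (Novara-2), 104 (Zephyr-4), 92 (Novara-3), 69 (Apex-1)
Next rejected bid: €60 (not a price — pay-as-bid).
Allocation: Apex 1, Novara 3, Verdant 2, Zephyr 4.

Apex 1, Novara 3, Verdant 2, Zephyr 4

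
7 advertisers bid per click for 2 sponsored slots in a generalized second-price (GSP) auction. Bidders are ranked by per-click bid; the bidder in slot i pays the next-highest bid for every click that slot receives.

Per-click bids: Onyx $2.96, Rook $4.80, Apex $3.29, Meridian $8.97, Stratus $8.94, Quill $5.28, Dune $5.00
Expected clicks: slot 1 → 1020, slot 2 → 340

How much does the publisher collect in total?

Total revenue: $10914.00

Per-click bids in order: $8.97 (Meridian) > $8.94 (Stratus) > $5.28 (Quill) > …
Slot 1: Meridian pays $8.94 × 1020 = $9118.80
Slot 2: Stratus pays $5.28 × 340 = $1795.20
Total = $10914.00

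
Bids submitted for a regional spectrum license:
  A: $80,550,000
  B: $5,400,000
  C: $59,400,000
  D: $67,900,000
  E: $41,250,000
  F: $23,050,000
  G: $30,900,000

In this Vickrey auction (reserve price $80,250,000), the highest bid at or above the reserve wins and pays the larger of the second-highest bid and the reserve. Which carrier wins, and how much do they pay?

A pays $80,250,000

Bids ranked: 80,550,000 (A) > 67,900,000 (D) > 59,400,000 (C) > 41,250,000 (E) > 30,900,000 (G) > 23,050,000 (F) > …
Highest eligible bid: A at $80,550,000.
max(second-highest $67,900,000, reserve $80,250,000) = $80,250,000.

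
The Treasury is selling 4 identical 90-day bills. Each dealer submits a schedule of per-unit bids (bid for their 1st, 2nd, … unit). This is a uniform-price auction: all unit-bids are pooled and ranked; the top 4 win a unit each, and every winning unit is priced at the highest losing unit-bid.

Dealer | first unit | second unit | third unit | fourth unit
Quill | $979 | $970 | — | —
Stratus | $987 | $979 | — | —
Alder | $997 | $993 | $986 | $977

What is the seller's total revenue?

Pooled unit-bids ranked (top 4): 997 (Alder-1), 993 (Alder-2), 987 (Stratus-1), 986 (Alder-3)
First bid not allocated: $979.
Allocation: Alder 3, Stratus 1. Every unit priced at $979.
Revenue = 4 × 979 = $3,916.

Total revenue: $3,916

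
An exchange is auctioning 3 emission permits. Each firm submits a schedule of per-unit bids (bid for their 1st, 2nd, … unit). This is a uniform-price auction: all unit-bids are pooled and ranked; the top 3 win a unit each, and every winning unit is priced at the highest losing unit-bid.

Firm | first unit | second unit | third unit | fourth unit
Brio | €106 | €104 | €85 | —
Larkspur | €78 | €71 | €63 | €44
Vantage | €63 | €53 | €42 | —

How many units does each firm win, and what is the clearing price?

Merging the schedules and taking the best 3: 106 (Brio-1), 104 (Brio-2), 85 (Brio-3)
First bid not allocated: €78.
Allocation: Brio 3.

Brio 3; clearing price €78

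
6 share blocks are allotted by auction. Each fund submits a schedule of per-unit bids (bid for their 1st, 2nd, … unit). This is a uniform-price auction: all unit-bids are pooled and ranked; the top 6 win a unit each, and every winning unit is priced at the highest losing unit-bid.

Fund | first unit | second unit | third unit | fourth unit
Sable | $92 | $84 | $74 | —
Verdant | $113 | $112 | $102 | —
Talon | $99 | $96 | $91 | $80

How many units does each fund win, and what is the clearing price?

Merging the schedules and taking the best 6: 113 (Verdant-1), 112 (Verdant-2), 102 (Verdant-3), 99 (Talon-1), 96 (Talon-2), 92 (Sable-1)
First bid not allocated: $91.
Allocation: Sable 1, Talon 2, Verdant 3.

Sable 1, Talon 2, Verdant 3; clearing price $91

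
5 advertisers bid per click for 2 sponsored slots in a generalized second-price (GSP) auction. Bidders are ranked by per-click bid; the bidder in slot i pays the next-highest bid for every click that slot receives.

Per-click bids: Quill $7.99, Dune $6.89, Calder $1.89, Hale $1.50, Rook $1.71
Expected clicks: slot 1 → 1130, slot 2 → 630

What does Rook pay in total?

Rook pays $0.00

Per-click bids in order: $7.99 (Quill) > $6.89 (Dune) > $1.89 (Calder) > …
Rook ranks below slot 2 → no slot, pays nothing.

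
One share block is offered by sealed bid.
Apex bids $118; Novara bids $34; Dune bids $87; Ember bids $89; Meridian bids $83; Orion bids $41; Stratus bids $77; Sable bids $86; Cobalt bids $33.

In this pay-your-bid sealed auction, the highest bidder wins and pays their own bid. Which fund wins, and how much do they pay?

Pay-your-bid sealed auction: the highest bidder wins and pays their own bid.
Bids ranked: 118 (Apex) > 89 (Ember) > 87 (Dune) > 86 (Sable) > 83 (Meridian) > 77 (Stratus) > …
Apex has the highest bid and pays exactly that: $118.

Apex pays $118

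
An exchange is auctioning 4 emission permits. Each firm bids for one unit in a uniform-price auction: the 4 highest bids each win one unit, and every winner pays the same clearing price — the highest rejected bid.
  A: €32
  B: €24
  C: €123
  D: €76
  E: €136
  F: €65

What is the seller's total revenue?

Total revenue: €128

Bids ranked high→low: 136 (E), 123 (C), 76 (D), 65 (F), 32 (A), 24 (B)
The 4 highest are E, C, D, F.
First losing bid is A's €32, which sets the uniform price.
Total revenue = 4 × €32 = €128.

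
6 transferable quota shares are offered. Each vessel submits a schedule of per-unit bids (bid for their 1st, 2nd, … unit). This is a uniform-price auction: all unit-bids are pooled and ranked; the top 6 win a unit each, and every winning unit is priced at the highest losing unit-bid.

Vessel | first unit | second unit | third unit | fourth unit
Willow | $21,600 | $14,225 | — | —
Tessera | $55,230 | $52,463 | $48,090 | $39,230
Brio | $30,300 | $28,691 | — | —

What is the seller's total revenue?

Total revenue: $129,600

Pooled unit-bids ranked (top 6): 55,230 (Tessera-1), 52,463 (Tessera-2), 48,090 (Tessera-3), 39,230 (Tessera-4), 30,300 (Brio-1), 28,691 (Brio-2)
Highest rejected unit-bid = $21,600.
Allocation: Brio 2, Tessera 4. Every unit priced at $21,600.
Revenue = 6 × 21,600 = $129,600.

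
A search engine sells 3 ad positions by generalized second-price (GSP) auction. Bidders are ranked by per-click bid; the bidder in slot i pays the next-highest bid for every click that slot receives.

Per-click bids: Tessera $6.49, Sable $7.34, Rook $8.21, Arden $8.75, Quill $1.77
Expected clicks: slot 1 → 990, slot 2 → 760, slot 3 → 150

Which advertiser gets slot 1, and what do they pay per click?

Per-click bids in order: $8.75 (Arden) > $8.21 (Rook) > $7.34 (Sable) > $6.49 (Tessera) > …
Slot 1 goes to the first-ranked bidder, Arden, who pays the next bid down: $8.21/click.

Arden; $8.21 per click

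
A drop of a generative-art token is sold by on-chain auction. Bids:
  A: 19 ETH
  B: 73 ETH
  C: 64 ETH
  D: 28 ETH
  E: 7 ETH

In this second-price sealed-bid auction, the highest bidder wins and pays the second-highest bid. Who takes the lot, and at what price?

Rule: the highest bidder wins and pays the second-highest bid.
Bids in order: 73 (B) > 64 (C) > 28 (D) > 19 (A) > 7 (E)
B wins with the highest bid; price is set by the runner-up at 64 ETH.

B pays 64 ETH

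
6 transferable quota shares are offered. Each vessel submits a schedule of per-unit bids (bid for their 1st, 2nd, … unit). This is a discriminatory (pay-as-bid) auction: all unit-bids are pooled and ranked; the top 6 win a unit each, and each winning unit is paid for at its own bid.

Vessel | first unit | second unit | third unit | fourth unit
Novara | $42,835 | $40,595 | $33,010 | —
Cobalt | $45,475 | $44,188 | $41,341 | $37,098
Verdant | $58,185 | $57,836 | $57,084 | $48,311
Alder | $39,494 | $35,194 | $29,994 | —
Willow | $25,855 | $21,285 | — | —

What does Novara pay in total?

Novara pays $0

Pooled unit-bids ranked (top 6): 58,185 (Verdant-1), 57,836 (Verdant-2), 57,084 (Verdant-3), 48,311 (Verdant-4), 45,475 (Cobalt-1), 44,188 (Cobalt-2)
Next rejected bid: $42,835 (not a price — pay-as-bid).
Novara wins no units.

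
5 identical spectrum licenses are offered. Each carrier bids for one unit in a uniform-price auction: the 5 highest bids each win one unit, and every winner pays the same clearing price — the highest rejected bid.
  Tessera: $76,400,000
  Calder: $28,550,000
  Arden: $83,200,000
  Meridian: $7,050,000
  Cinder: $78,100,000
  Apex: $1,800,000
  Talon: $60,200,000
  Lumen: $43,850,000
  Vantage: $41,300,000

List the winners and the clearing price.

Bids ranked high→low: 83,200,000 (Arden), 78,100,000 (Cinder), 76,400,000 (Tessera), 60,200,000 (Talon), 43,850,000 (Lumen), 41,300,000 (Vantage), 28,550,000 (Calder), …
Winners (5 units): Arden, Cinder, Tessera, Talon, Lumen.
Highest unsuccessful bid: $41,300,000 → clearing price.

Arden, Cinder, Tessera, Talon, Lumen; each pays $41,300,000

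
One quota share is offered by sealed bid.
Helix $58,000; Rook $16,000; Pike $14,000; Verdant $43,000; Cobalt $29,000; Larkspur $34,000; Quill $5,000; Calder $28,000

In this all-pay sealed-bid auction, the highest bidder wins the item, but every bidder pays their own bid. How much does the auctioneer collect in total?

Sorting bids: 58,000 (Helix) > 43,000 (Verdant) > 34,000 (Larkspur) > 29,000 (Cobalt) > 28,000 (Calder) > 16,000 (Rook) > …
Every bidder forfeits their bid regardless of winning.
Revenue = 58,000 + 16,000 + 14,000 + 43,000 + 29,000 + 34,000 + 5,000 + 28,000 = $227,000.

Total revenue: $227,000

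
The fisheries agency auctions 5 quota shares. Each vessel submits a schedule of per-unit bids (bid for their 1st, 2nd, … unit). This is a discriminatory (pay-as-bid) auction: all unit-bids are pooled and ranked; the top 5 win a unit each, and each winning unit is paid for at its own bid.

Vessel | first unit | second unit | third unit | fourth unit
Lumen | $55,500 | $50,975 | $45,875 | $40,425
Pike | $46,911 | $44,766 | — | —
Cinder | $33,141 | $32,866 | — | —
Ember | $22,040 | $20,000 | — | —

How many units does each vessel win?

Pooled unit-bids ranked (top 5): 55,500 (Lumen-1), 50,975 (Lumen-2), 46,911 (Pike-1), 45,875 (Lumen-3), 44,766 (Pike-2)
Next rejected bid: $40,425 (not a price — pay-as-bid).
Allocation: Lumen 3, Pike 2.

Lumen 3, Pike 2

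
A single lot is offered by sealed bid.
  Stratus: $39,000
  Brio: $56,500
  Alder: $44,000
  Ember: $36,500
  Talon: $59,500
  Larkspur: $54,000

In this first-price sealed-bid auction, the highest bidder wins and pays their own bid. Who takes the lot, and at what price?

Bids ranked: 59,500 (Talon) > 56,500 (Brio) > 54,000 (Larkspur) > 44,000 (Alder) > 39,000 (Stratus) > 36,500 (Ember)
Talon has the highest bid and pays exactly that: $59,500.

Talon pays $59,500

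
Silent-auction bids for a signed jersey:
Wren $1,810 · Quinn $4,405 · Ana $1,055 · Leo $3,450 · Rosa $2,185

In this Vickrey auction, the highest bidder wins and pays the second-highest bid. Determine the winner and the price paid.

Bids in order: 4,405 (Quinn) > 3,450 (Leo) > 2,185 (Rosa) > 1,810 (Wren) > 1,055 (Ana)
Second-price: Quinn pays Leo's bid of $3,450.

Quinn pays $3,450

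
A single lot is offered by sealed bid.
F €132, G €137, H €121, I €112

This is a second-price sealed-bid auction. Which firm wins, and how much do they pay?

G pays €132

Bids ranked: 137 (G) > 132 (F) > 121 (H) > 112 (I)
G wins with the highest bid; price is set by the runner-up at €132.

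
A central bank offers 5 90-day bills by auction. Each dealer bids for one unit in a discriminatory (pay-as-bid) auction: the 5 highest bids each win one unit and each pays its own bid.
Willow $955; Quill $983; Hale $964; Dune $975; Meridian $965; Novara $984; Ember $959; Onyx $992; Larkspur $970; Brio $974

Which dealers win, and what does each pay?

Ordering the bids: 992 (Onyx), 984 (Novara), 983 (Quill), 975 (Dune), 974 (Brio), 970 (Larkspur), 965 (Meridian), …
Top 5: Onyx, Novara, Quill, Dune, Brio.
Each winner pays its own bid: Onyx $992, Novara $984, Quill $983, Dune $975, Brio $974.

Onyx $992, Novara $984, Quill $983, Dune $975, Brio $974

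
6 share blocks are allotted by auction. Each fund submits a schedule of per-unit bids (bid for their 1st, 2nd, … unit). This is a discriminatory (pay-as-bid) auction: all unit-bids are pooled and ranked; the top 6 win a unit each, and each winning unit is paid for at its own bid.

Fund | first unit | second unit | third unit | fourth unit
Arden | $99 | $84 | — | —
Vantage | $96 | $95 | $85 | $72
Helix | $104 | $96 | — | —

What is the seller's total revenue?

Pooled unit-bids ranked (top 6): 104 (Helix-1), 99 (Arden-1), 96 (Vantage-1), 96 (Helix-2), 95 (Vantage-2), 85 (Vantage-3)
Next rejected bid: $84 (not a price — pay-as-bid).
Each winning unit pays its own bid.
Revenue = 104 + 99 + 96 + 96 + 95 + 85 = $575.

Total revenue: $575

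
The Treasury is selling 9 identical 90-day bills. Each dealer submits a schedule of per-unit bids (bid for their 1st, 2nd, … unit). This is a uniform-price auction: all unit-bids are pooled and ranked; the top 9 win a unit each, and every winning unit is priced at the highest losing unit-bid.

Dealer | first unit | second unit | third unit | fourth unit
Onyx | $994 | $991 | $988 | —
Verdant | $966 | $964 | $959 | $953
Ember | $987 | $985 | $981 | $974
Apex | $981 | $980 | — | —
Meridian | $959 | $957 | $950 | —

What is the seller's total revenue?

Total revenue: $8,694

Pooled unit-bids ranked (top 9): 994 (Onyx-1), 991 (Onyx-2), 988 (Onyx-3), 987 (Ember-1), 985 (Ember-2), 981 (Ember-3), 981 (Apex-1), 980 (Apex-2), 974 (Ember-4)
First bid not allocated: $966.
Allocation: Apex 2, Ember 4, Onyx 3. Every unit priced at $966.
Revenue = 9 × 966 = $8,694.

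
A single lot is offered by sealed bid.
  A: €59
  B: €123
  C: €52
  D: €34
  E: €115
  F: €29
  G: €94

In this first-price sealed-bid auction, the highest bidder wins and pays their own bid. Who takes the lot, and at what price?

B pays €123

Bids in order: 123 (B) > 115 (E) > 94 (G) > 59 (A) > 52 (C) > 34 (D) > …
B is highest → pays own bid, €123.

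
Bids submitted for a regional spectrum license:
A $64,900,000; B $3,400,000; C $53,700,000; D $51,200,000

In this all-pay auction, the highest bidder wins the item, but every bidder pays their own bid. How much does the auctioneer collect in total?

All-pay auction: the highest bidder wins the item, but every bidder pays their own bid.
Bids in order: 64,900,000 (A) > 53,700,000 (C) > 51,200,000 (D) > 3,400,000 (B)
A wins with the top bid; all bids are sunk regardless.
Every bidder forfeits their bid regardless of winning.
Revenue = 64,900,000 + 3,400,000 + 53,700,000 + 51,200,000 = $173,200,000.

Total revenue: $173,200,000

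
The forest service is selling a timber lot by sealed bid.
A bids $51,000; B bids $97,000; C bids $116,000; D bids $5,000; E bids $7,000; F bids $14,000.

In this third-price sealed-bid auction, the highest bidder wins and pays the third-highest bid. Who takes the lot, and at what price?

Bids in order: 116,000 (C) > 97,000 (B) > 51,000 (A) > 14,000 (F) > 7,000 (E) > 5,000 (D)
C is highest; pays the third-highest bid, $51,000.

C pays $51,000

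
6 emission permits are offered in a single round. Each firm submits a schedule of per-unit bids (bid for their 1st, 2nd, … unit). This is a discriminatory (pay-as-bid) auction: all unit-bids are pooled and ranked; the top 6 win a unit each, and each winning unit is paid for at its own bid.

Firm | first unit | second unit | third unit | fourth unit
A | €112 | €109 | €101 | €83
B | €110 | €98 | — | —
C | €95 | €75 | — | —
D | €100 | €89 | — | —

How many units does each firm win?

Merging the schedules and taking the best 6: 112 (A-1), 110 (B-1), 109 (A-2), 101 (A-3), 100 (D-1), 98 (B-2)
Next rejected bid: €95 (not a price — pay-as-bid).
Allocation: A 3, B 2, D 1.

A 3, B 2, D 1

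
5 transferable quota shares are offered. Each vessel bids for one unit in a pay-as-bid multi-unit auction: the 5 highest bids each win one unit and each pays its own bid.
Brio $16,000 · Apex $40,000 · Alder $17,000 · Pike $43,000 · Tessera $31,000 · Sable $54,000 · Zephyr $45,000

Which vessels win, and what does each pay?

Bids ranked high→low: 54,000 (Sable), 45,000 (Zephyr), 43,000 (Pike), 40,000 (Apex), 31,000 (Tessera), 17,000 (Alder), 16,000 (Brio)
Winners (5 units): Sable, Zephyr, Pike, Apex, Tessera.
Each winner pays its own bid: Sable $54,000, Zephyr $45,000, Pike $43,000, Apex $40,000, Tessera $31,000.

Sable $54,000, Zephyr $45,000, Pike $43,000, Apex $40,000, Tessera $31,000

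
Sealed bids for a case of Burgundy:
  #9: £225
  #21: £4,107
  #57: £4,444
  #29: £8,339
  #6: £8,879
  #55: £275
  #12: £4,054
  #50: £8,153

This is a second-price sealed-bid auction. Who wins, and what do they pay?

Rule: the highest bidder wins and pays the second-highest bid.
Sorting bids: 8,879 (#6) > 8,339 (#29) > 8,153 (#50) > 4,444 (#57) > 4,107 (#21) > 4,054 (#12) > …
#6 wins with the highest bid; price is set by the runner-up at £8,339.

#6 pays £8,339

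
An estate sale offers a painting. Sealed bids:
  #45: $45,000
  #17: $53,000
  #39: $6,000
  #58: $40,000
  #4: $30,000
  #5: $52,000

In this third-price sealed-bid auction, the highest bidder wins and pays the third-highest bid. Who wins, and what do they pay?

#17 pays $45,000

Bids ranked: 53,000 (#17) > 52,000 (#5) > 45,000 (#45) > 40,000 (#58) > 30,000 (#4) > 6,000 (#39)
#17 wins; payment is bid #3 in the ranking = $45,000.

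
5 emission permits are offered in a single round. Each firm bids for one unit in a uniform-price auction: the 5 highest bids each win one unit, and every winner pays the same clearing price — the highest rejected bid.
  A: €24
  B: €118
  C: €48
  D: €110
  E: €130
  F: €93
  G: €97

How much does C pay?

Sorting: 130 (E), 118 (B), 110 (D), 97 (G), 93 (F), 48 (C), 24 (A)
Top 5: E, B, D, G, F.
Highest unsuccessful bid: €48 → clearing price.
C does not win → pays €0.

C pays €0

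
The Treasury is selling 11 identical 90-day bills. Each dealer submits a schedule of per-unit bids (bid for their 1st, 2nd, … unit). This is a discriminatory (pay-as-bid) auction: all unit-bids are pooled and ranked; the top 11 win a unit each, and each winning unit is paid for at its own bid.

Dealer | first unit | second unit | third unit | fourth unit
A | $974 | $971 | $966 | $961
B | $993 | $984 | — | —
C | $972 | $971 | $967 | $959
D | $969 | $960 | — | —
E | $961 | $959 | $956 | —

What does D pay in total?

D pays $969

All unit-bids, highest first — top 11: 993 (B-1), 984 (B-2), 974 (A-1), 972 (C-1), 971 (A-2), 971 (C-2), 969 (D-1), 967 (C-3), 966 (A-3), 961 (A-4), 961 (E-1)
Next rejected bid: $960 (not a price — pay-as-bid).
D's winning unit-bids: 969 = $969.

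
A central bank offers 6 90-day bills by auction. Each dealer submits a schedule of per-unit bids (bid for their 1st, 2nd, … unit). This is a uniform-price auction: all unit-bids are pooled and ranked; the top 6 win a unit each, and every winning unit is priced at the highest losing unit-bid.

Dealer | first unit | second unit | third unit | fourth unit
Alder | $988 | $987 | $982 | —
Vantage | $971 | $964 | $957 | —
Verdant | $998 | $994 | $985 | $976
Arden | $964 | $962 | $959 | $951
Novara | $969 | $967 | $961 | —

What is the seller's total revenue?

Merging the schedules and taking the best 6: 998 (Verdant-1), 994 (Verdant-2), 988 (Alder-1), 987 (Alder-2), 985 (Verdant-3), 982 (Alder-3)
First bid not allocated: $976.
Allocation: Alder 3, Verdant 3. Every unit priced at $976.
Revenue = 6 × 976 = $5,856.

Total revenue: $5,856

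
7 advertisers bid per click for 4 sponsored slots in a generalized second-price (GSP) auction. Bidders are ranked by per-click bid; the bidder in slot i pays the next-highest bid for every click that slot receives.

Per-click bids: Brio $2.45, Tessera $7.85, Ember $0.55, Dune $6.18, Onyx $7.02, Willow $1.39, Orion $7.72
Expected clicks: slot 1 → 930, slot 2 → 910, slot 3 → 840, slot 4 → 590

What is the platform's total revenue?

Sorting advertisers: $7.85 (Tessera) > $7.72 (Orion) > $7.02 (Onyx) > $6.18 (Dune) > $2.45 (Brio) > …
Slot 1: Tessera pays $7.72 × 930 = $7179.60
Slot 2: Orion pays $7.02 × 910 = $6388.20
Slot 3: Onyx pays $6.18 × 840 = $5191.20
Slot 4: Dune pays $2.45 × 590 = $1445.50
Total = $20204.50

Total revenue: $20204.50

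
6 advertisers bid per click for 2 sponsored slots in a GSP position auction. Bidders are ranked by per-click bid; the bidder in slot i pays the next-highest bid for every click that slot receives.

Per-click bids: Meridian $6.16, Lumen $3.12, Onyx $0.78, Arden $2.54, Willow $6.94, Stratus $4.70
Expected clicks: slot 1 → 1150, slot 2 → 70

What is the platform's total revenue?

Total revenue: $7413.00

Per-click bids in order: $6.94 (Willow) > $6.16 (Meridian) > $4.70 (Stratus) > …
Slot 1: Willow pays $6.16 × 1150 = $7084.00
Slot 2: Meridian pays $4.70 × 70 = $329.00
Total = $7413.00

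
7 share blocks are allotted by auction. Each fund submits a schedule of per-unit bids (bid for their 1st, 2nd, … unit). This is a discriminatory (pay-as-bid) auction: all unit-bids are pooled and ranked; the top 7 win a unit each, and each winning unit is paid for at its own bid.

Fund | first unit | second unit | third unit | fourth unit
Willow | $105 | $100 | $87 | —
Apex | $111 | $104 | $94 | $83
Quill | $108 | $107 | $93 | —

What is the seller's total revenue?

Total revenue: $729

All unit-bids, highest first — top 7: 111 (Apex-1), 108 (Quill-1), 107 (Quill-2), 105 (Willow-1), 104 (Apex-2), 100 (Willow-2), 94 (Apex-3)
Next rejected bid: $93 (not a price — pay-as-bid).
Each winning unit pays its own bid.
Revenue = 111 + 108 + 107 + 105 + 104 + 100 + 94 = $729.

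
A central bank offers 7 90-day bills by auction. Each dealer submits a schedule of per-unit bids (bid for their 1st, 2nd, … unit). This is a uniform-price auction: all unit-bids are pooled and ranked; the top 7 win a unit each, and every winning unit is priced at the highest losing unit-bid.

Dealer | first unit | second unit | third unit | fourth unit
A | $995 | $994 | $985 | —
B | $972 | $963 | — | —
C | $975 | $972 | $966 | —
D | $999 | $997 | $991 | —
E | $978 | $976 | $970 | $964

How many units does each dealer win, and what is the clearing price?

A 3, D 3, E 1; clearing price $976

All unit-bids, highest first — top 7: 999 (D-1), 997 (D-2), 995 (A-1), 994 (A-2), 991 (D-3), 985 (A-3), 978 (E-1)
First bid not allocated: $976.
Allocation: A 3, D 3, E 1.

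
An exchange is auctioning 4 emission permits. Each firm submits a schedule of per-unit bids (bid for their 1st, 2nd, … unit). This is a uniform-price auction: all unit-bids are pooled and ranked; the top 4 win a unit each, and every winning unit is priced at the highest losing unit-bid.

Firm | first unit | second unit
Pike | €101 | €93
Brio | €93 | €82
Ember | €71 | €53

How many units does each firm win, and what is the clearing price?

Brio 2, Pike 2; clearing price €71

All unit-bids, highest first — top 4: 101 (Pike-1), 93 (Pike-2), 93 (Brio-1), 82 (Brio-2)
First bid not allocated: €71.
Allocation: Brio 2, Pike 2.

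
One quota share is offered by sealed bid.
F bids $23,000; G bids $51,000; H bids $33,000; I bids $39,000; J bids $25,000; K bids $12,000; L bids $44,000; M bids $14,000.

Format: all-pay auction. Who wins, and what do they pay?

G pays $51,000

Bids ranked: 51,000 (G) > 44,000 (L) > 39,000 (I) > 33,000 (H) > 25,000 (J) > 23,000 (F) > …
G wins with the top bid; all bids are sunk regardless.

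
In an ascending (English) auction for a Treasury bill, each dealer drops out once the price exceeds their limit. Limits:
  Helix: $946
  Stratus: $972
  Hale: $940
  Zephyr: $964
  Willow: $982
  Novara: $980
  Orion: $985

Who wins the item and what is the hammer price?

Rule: the price rises until one bidder remains; the winner pays the price at which the last rival dropped out.
Sorting limits: 985 (Orion) > 982 (Willow) > 980 (Novara) > 972 (Stratus) > 964 (Zephyr) > 946 (Helix) > …
Once the price passes $982, only Orion is left; the hammer falls at Willow's limit of $982.

Orion wins at $982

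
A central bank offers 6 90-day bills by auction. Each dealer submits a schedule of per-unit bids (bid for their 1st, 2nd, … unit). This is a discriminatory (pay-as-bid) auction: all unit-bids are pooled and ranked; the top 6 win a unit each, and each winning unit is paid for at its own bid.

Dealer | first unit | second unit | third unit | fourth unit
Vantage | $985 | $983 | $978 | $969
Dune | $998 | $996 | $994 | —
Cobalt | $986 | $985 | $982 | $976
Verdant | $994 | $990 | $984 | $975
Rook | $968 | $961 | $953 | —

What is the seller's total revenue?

All unit-bids, highest first — top 6: 998 (Dune-1), 996 (Dune-2), 994 (Dune-3), 994 (Verdant-1), 990 (Verdant-2), 986 (Cobalt-1)
Next rejected bid: $985 (not a price — pay-as-bid).
Each winning unit pays its own bid.
Revenue = 998 + 996 + 994 + 994 + 990 + 986 = $5,958.

Total revenue: $5,958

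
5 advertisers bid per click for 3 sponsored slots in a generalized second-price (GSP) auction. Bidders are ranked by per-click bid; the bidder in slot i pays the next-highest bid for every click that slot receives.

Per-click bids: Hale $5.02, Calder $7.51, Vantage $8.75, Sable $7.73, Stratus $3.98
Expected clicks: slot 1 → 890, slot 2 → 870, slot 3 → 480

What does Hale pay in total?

Hale pays $0.00

Ranked by bid: $8.75 (Vantage) > $7.73 (Sable) > $7.51 (Calder) > $5.02 (Hale) > …
Hale ranks below slot 3 → no slot, pays nothing.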